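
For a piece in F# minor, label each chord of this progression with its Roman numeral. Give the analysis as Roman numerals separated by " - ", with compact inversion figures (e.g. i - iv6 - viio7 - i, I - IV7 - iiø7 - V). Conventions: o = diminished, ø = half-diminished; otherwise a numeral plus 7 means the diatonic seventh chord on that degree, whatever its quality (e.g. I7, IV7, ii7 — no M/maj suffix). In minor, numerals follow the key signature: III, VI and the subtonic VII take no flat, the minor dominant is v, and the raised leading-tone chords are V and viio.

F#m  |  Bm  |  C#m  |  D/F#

F#m: minor triad on F# = scale degree 1 → i.
Bm has root B, degree 4 in F# minor, so iv.
C#m: root C# is the dominant; minor triad there is v.
D/F# has root D, degree 6 in F# minor, so VI6.

i - iv - v - VI6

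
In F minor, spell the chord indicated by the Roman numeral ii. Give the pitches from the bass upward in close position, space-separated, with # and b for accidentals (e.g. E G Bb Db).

Scale degree 2 in F minor is G; here the chord built on it is altered to a minor triad. ii is the minor supertonic, borrowed from the parallel major (the Dorian ii).
So the chord is G-Bb-D.

G Bb D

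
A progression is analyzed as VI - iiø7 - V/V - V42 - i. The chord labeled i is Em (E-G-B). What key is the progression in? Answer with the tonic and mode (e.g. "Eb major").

E minor

The chord Em is a minor triad rooted on E; its label is i.
If E is scale degree 1 and the mode makes that degree carry a minor triad, the tonic is E and the mode is minor.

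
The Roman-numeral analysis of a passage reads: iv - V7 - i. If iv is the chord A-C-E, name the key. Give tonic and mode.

The chord Am is a minor triad rooted on A; its label is iv.
Counting down 3 scale steps from A places the tonic on E; a minor triad on degree 4 is diatonic only in minor.

E minor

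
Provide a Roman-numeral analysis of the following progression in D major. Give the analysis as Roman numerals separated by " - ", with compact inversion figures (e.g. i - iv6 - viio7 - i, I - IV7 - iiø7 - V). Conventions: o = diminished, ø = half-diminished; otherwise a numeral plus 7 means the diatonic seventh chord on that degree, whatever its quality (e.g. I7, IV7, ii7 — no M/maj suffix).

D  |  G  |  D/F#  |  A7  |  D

D: root D is the tonic; major triad there is I.
G: major triad on G = scale degree 4 → IV.
D/F#: root D is the tonic; major triad there is I6.
A7 has root A, degree 5 in D major, so V7.
D: major triad on D = scale degree 1 → I.

I - IV - I6 - V7 - I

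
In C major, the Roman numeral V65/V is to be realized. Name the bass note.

F#

The applied chord V65/V is rooted on D: D-F#-A-C.
The figure 65 means first inversion — the third is in the bass.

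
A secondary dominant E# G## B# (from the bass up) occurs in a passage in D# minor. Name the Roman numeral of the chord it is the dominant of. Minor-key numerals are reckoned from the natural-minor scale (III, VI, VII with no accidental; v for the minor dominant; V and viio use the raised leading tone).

V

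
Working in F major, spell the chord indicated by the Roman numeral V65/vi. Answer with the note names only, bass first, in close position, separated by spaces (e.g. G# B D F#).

V65/vi is a secondary dominant — the dominant seventh of vi. vi in F major is D, so the applied chord's root is A, a perfect fifth above.
Building a dominant seventh chord on A gives A-C#-E-G.
The figured bass 65 indicates first inversion, placing the third (C#) in the bass: C#-E-G-A.

C# E G A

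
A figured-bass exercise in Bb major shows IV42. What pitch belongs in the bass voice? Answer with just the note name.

IV in Bb major has root Eb; the chord is Eb-G-Bb-D.
The figure 42 means third inversion — the seventh is in the bass.

D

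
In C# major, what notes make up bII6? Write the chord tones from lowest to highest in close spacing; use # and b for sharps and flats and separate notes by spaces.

Scale degree 2 in C# major is D#; lowering it a half step gives D. bII6 is the Neapolitan sixth — a major triad on the lowered second degree, here in its customary first inversion.
So the chord is D-F#-A, a major triad.
The figured bass 6 indicates first inversion, placing the third (F#) in the bass: F#-A-D.

F# A D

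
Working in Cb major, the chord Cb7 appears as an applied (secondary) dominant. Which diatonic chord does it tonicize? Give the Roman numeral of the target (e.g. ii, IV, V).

The chord is a dominant seventh chord on Cb.
A dominant resolves down a perfect fifth: Cb → Fb. In Cb major, Fb is scale degree 4, i.e. IV.

IV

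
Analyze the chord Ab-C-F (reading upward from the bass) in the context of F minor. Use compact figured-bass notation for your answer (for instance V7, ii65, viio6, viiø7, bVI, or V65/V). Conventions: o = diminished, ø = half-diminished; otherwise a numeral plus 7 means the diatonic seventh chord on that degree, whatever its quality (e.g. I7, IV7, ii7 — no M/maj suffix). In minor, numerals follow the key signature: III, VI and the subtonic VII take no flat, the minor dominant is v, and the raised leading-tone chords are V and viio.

i6

Stacked in thirds the chord is F-Ab-C: a minor triad on F.
F is scale degree 1 in F minor, and a minor triad on that degree is written i.
With Ab in the bass the chord is in first inversion, so the figured bass is 6.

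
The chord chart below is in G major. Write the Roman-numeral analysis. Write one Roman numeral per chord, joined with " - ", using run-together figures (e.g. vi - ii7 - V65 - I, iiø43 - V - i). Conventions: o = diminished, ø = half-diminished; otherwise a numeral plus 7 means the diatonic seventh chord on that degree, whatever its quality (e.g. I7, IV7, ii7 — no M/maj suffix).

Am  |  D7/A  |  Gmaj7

Am: root A is the supertonic; minor triad there is ii.
D7/A: root D is the dominant; dominant seventh chord there is V43.
Gmaj7: major seventh chord on G = scale degree 1 → I7.

ii - V43 - I7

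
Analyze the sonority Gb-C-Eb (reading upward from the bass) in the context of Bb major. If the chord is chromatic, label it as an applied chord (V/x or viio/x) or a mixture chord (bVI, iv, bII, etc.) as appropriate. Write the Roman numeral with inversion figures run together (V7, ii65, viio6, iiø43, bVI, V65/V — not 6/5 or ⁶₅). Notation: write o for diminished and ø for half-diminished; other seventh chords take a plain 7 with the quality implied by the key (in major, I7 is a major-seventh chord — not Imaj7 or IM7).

The pitches C-Eb-Gb form a diminished triad rooted on C.
C is the second degree of Bb major. This is the diminished supertonic triad, borrowed from the parallel minor.
With Gb in the bass the chord is in second inversion, so the figured bass is 64.

iio64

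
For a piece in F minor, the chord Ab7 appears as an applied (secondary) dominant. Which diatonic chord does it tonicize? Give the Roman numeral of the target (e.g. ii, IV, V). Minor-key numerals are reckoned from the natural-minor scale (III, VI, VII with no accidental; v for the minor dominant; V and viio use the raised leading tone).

VI

The chord is a dominant seventh chord on Ab.
A dominant resolves down a perfect fifth: Ab → Db. In F minor, Db is scale degree 6, i.e. VI.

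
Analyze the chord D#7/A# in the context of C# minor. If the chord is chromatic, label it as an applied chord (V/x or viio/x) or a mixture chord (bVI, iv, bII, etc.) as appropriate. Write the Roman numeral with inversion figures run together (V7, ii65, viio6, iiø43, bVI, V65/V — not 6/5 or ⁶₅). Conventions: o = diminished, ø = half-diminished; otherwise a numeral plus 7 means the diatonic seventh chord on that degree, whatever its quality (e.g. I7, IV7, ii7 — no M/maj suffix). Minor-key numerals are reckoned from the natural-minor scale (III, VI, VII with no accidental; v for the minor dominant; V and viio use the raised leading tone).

V43/V

Stacked in thirds the chord is D#-F##-A#-C#: a dominant seventh chord on D#.
D# is not a diatonic chord root with this quality in C# minor, but it lies a perfect fifth above G# (V), so the chord functions as an applied dominant of V.
With A# in the bass the chord is in second inversion, so the figured bass is 43.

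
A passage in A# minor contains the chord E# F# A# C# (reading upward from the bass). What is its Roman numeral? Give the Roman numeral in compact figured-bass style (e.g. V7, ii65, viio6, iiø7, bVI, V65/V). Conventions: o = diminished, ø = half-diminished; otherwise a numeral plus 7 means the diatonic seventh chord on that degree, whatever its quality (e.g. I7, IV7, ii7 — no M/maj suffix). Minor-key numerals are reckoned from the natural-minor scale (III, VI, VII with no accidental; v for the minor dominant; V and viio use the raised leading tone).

VI42

Stacked in thirds the chord is F#-A#-C#-E#: a major seventh chord on F#.
In A# minor, F# is the submediant; the diatonic major seventh chord there is VI7.
With E# in the bass the chord is in third inversion, so the figured bass is 42.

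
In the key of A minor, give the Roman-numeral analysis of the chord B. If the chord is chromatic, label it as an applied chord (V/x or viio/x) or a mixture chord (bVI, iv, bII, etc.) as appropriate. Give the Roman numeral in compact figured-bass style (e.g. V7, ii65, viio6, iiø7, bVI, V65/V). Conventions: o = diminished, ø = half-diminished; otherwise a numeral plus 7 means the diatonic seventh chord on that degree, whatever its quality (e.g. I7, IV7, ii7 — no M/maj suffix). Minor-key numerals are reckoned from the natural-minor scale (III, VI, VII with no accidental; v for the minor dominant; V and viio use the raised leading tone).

Stacked in thirds the chord is B-D#-F#: a major triad on B.
B is not a diatonic chord root with this quality in A minor, but it lies a perfect fifth above E (V), so the chord functions as an applied dominant of V.

V/V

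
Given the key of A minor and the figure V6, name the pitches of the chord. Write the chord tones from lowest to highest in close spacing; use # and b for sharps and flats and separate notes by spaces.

In A minor, the dominant is E. The dominant is major (leading tone raised), so V is a major triad.
Stacking thirds from E gives E-G#-B.
With the 6 figure the chord is in first inversion; from the bass G# upward in close position it reads G#-B-E.

G# B E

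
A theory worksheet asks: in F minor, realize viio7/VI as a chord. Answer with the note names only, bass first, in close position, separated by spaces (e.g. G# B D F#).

C Eb Gb Bbb

viio7/VI is a secondary leading-tone chord. The target VI is Db in F minor; the applied chord is rooted a semitone below, on C.
Building a fully diminished seventh chord on C gives C-Eb-Gb-Bbb.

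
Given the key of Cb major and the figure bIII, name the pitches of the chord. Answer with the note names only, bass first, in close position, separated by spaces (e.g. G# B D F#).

Ebb Gb Bbb

bIII is a major triad on the lowered third degree, borrowed from the parallel minor. In Cb major that root is Ebb.
So the chord is Ebb-Gb-Bbb, a major triad.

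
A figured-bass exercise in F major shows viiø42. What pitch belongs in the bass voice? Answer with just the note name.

viiø in F major has root E; the chord is E-G-Bb-D.
The figure 42 means third inversion — the seventh is in the bass.

D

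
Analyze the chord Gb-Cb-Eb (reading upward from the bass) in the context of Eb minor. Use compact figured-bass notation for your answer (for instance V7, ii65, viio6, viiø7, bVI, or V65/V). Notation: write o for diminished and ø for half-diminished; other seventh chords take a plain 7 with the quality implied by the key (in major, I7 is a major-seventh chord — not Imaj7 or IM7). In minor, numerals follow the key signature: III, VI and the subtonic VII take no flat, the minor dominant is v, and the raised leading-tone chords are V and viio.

VI64

The pitches Cb-Eb-Gb form a major triad rooted on Cb.
Cb is scale degree 6 in Eb minor, and a major triad on that degree is written VI.
With Gb in the bass the chord is in second inversion, so the figured bass is 64.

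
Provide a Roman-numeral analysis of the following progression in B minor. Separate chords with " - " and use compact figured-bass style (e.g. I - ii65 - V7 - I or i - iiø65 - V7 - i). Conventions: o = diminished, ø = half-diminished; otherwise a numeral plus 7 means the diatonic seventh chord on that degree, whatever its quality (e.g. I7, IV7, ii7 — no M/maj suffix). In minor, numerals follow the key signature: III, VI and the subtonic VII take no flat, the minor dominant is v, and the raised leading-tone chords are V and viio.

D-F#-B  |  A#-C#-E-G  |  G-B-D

D-F#-B: minor triad on B = scale degree 1 → i6.
A#-C#-E-G has root A#, degree 7 in B minor, so viio7.
G-B-D: major triad on G = scale degree 6 → VI.

i6 - viio7 - VI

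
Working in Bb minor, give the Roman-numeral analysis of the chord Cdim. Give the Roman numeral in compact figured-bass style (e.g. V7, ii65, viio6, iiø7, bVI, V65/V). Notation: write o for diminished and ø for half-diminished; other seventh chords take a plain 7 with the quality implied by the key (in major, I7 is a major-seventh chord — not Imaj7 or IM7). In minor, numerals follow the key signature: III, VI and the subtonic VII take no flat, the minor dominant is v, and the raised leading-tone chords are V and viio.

iio

The pitches C-Eb-Gb form a diminished triad rooted on C.
C is scale degree 2 in Bb minor, and a diminished triad on that degree is written iio.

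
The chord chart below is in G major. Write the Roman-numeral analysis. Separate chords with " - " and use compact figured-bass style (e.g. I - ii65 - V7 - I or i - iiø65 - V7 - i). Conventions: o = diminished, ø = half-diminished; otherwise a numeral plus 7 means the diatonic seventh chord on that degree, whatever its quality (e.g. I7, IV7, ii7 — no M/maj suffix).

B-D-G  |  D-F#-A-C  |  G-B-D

B-D-G: root G is the tonic; major triad there is I6.
D-F#-A-C: root D is the dominant; dominant seventh chord there is V7.
G-B-D: root G is the tonic; major triad there is I.

I6 - V7 - I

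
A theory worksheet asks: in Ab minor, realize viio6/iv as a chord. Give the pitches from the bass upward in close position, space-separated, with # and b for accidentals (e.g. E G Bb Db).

Eb Gb C

The slash marks an applied leading-tone chord: viio of iv. In Ab minor, iv is Db, so the leading tone to it is C, a half step below.
Building a diminished triad on C gives C-Eb-Gb.
The figured bass 6 indicates first inversion, placing the third (Eb) in the bass: Eb-Gb-C.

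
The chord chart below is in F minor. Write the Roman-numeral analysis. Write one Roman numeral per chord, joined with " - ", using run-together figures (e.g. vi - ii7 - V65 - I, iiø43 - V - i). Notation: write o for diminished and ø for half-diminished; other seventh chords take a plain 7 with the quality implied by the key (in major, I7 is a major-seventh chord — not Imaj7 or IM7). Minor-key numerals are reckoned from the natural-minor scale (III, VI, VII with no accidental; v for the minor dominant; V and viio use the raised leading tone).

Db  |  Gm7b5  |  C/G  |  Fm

VI - iiø7 - V64 - i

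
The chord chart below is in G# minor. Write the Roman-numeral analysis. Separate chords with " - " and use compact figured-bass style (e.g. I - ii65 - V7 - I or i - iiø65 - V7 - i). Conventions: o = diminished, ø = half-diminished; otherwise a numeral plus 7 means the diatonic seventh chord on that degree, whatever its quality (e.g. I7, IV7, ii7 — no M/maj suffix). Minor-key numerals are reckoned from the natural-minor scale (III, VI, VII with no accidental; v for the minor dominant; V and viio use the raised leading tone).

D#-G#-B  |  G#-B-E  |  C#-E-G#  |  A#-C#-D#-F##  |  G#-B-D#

i64 - VI6 - iv - V43 - i

D#-G#-B: minor triad on G# = scale degree 1 → i64.
G#-B-E: major triad on E = scale degree 6 → VI6.
C#-E-G# has root C#, degree 4 in G# minor, so iv.
A#-C#-D#-F##: root D# is the dominant; dominant seventh chord there is V43.
G#-B-D#: minor triad on G# = scale degree 1 → i.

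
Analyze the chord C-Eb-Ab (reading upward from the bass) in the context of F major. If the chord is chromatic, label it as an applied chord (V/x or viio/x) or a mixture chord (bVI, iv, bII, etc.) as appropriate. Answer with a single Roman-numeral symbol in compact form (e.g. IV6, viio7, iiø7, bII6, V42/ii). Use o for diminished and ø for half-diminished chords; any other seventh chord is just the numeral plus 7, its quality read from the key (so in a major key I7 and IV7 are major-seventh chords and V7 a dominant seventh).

The pitches Ab-C-Eb form a major triad rooted on Ab.
Ab is the lowered third degree of F major (diatonic 3 would be A). This is a major triad on the lowered third degree, borrowed from the parallel minor.
With C in the bass the chord is in first inversion, so the figured bass is 6.

bIII6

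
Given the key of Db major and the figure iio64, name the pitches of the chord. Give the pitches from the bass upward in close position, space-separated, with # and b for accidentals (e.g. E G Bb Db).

Bbb Eb Gb

iio64 is the diminished supertonic triad, borrowed from the parallel minor. In Db major that root is Eb.
So the chord is Eb-Gb-Bbb.
With the 64 figure the chord is in second inversion; from the bass Bbb upward in close position it reads Bbb-Eb-Gb.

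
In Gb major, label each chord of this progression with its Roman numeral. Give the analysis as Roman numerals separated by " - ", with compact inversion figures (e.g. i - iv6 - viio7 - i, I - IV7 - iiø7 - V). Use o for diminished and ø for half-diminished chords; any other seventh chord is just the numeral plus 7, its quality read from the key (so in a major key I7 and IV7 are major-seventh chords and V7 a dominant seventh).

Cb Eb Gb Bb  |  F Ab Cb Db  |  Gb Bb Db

IV7 - V65 - I

Cb-Eb-Gb-Bb: root Cb is the subdominant; major seventh chord there is IV7.
F-Ab-Cb-Db: dominant seventh chord on Db = scale degree 5 → V65.
Gb-Bb-Db: root Gb is the tonic; major triad there is I.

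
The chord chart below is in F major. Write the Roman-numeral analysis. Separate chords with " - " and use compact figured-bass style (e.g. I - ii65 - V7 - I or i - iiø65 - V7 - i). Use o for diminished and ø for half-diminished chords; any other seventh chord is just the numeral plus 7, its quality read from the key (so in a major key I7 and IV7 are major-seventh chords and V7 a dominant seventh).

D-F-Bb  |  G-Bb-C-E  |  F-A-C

D-F-Bb: root Bb is the subdominant; major triad there is IV6.
G-Bb-C-E: dominant seventh chord on C = scale degree 5 → V43.
F-A-C: major triad on F = scale degree 1 → I.

IV6 - V43 - I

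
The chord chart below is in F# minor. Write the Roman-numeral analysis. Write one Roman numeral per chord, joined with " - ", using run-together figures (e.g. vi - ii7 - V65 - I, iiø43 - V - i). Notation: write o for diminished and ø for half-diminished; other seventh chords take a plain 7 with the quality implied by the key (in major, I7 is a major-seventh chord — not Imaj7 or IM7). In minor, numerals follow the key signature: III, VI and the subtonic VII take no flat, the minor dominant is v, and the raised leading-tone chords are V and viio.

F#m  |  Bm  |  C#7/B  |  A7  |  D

i - iv - V42 - V7/VI - VI

F#m: root F# is the tonic; minor triad there is i.
Bm: minor triad on B = scale degree 4 → iv.
C#7/B: dominant seventh chord on C# = scale degree 5 → V42.
A7: chromatic; A is V of VI, so V7/VI.
D: major triad on D = scale degree 6 → VI.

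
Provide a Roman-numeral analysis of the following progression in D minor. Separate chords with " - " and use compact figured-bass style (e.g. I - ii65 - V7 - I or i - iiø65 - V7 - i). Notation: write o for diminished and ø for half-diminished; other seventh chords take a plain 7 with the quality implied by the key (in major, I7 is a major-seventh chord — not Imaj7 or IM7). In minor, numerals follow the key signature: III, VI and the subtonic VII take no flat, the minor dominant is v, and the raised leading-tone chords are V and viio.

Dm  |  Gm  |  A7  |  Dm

Dm has root D, degree 1 in D minor, so i.
Gm: root G is the subdominant; minor triad there is iv.
A7: dominant seventh chord on A = scale degree 5 → V7.
Dm: root D is the tonic; minor triad there is i.

i - iv - V7 - i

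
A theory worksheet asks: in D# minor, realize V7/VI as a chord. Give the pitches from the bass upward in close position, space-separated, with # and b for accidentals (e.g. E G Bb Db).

F# A# C# E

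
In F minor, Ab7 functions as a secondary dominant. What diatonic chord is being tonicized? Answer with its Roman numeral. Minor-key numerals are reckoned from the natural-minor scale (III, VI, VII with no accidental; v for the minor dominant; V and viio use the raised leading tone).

VI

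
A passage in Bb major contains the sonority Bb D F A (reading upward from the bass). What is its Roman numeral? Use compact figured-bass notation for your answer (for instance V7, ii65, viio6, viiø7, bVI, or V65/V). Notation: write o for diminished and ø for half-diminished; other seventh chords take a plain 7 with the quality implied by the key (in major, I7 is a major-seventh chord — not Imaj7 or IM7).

I7

The pitches Bb-D-F-A form a major seventh chord rooted on Bb.
In Bb major, Bb is the tonic; the diatonic major seventh chord there is I7.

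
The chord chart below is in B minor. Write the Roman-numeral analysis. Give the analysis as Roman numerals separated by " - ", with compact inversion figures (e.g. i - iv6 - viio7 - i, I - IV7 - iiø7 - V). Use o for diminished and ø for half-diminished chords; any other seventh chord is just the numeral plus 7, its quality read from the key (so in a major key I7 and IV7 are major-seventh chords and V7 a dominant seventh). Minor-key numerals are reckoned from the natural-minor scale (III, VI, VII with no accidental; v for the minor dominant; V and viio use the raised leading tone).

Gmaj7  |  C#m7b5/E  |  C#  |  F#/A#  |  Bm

Gmaj7: root G is the submediant; major seventh chord there is VI7.
C#m7b5/E: half-diminished seventh chord on C# = scale degree 2 → iiø65.
C# is the secondary dominant of V (major triad on C#): V/V.
F#/A#: root F# is the dominant; major triad there is V6.
Bm has root B, degree 1 in B minor, so i.

VI7 - iiø65 - V/V - V6 - i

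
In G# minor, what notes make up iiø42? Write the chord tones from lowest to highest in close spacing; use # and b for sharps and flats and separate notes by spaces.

The numeral's case and figure indicate a half-diminished seventh chord. In G# minor its root, the supertonic, is A#.
Stacking thirds from A# gives A#-C#-E-G#.
The figured bass 42 indicates third inversion, placing the seventh (G#) in the bass: G#-A#-C#-E.

G# A# C# E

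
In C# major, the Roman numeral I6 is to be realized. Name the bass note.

I in C# major has root C#; the chord is C#-E#-G#.
The figure 6 means first inversion — the third is in the bass.

E#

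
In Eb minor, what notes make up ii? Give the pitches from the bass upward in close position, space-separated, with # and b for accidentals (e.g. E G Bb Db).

ii is the minor supertonic, borrowed from the parallel major (the Dorian ii). In Eb minor that root is F.
So the chord is F-Ab-C.

F Ab C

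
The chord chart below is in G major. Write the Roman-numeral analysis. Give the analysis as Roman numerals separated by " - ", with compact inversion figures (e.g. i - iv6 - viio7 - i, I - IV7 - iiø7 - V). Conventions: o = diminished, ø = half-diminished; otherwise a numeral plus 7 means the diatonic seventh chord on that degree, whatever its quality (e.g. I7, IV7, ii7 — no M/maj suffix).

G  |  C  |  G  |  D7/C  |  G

G has root G, degree 1 in G major, so I.
C: root C is the subdominant; major triad there is IV.
G has root G, degree 1 in G major, so I.
D7/C: root D is the dominant; dominant seventh chord there is V42.
G: root G is the tonic; major triad there is I.

I - IV - I - V42 - I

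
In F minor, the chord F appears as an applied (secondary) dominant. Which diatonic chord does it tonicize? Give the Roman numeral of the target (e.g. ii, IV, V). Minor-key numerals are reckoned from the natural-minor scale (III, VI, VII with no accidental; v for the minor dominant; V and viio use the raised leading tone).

iv

The chord is a major triad on F.
A dominant resolves down a perfect fifth: F → Bb. In F minor, Bb is scale degree 4, i.e. iv.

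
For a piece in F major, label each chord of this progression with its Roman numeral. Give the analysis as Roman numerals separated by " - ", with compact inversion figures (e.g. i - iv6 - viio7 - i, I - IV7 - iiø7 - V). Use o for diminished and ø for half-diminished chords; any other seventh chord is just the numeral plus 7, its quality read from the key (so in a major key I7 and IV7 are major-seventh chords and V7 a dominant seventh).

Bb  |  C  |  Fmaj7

Bb has root Bb, degree 4 in F major, so IV.
C: major triad on C = scale degree 5 → V.
Fmaj7: major seventh chord on F = scale degree 1 → I7.

IV - V - I7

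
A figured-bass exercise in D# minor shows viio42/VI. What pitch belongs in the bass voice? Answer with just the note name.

G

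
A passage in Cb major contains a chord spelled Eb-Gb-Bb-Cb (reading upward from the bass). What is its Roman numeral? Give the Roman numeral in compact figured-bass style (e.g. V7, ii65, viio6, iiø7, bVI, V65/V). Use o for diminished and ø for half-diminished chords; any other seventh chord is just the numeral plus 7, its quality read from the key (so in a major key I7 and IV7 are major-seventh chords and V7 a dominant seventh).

The pitches Cb-Eb-Gb-Bb form a major seventh chord rooted on Cb.
Cb is scale degree 1 in Cb major, and a major seventh chord on that degree is written I7.
With Eb in the bass the chord is in first inversion, so the figured bass is 65.

I65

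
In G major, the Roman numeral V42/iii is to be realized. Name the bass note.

E

The applied chord V42/iii is rooted on F#: F#-A#-C#-E.
The figure 42 means third inversion — the seventh is in the bass.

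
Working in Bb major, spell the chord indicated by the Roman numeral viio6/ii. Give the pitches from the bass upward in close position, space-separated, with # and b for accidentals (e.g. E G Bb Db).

The slash marks an applied leading-tone chord: viio of ii. In Bb major, ii is C, so the leading tone to it is B, a half step below.
Building a diminished triad on B gives B-D-F.
With the 6 figure the chord is in first inversion; from the bass D upward in close position it reads D-F-B.

D F B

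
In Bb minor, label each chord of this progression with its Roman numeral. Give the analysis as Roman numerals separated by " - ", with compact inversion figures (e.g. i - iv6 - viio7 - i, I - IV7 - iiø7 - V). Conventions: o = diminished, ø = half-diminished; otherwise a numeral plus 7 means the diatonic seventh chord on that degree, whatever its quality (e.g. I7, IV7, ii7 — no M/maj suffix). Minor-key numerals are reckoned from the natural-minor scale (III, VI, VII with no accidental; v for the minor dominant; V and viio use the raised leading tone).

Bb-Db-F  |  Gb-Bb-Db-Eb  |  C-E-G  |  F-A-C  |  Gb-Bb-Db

Bb-Db-F: root Bb is the tonic; minor triad there is i.
Gb-Bb-Db-Eb has root Eb, degree 4 in Bb minor, so iv65.
C-E-G: a major triad on C, the applied dominant of V → V/V.
F-A-C: root F is the dominant; major triad there is V.
Gb-Bb-Db: root Gb is the submediant; major triad there is VI.

i - iv65 - V/V - V - VI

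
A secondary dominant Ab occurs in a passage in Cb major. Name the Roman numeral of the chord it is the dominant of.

ii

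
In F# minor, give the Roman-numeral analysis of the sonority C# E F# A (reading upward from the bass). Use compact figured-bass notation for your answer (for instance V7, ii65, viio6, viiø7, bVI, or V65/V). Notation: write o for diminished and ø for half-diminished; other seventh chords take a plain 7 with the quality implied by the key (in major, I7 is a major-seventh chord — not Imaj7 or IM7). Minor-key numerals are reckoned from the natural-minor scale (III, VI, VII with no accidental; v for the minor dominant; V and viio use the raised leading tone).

The pitches F#-A-C#-E form a minor seventh chord rooted on F#.
In F# minor, F# is the tonic; the diatonic minor seventh chord there is i7.
With C# in the bass the chord is in second inversion, so the figured bass is 43.

i43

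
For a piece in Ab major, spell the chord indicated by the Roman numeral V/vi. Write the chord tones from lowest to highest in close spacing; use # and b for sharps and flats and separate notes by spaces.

C E G

The slash means an applied dominant: we want the dominant of vi. In Ab major, vi is F minor, and its dominant is built on C.
Building a major triad on C gives C-E-G.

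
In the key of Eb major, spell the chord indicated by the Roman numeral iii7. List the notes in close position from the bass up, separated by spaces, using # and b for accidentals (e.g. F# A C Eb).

G Bb D F

In Eb major, the third degree is G, and the diatonic chord built there is a minor seventh chord.
That chord is spelled G-Bb-D-F.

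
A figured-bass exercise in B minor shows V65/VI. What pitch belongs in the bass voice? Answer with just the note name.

The applied chord V65/VI is rooted on D: D-F#-A-C.
The figure 65 means first inversion — the third is in the bass.

F#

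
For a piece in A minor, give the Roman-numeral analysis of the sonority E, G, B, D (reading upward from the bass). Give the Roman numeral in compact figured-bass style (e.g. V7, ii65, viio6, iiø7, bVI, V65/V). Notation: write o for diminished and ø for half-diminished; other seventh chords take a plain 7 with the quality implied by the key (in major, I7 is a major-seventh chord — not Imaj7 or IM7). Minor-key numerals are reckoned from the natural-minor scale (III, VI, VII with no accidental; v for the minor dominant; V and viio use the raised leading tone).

v7

Stacked in thirds the chord is E-G-B-D: a minor seventh chord on E.
E is scale degree 5 in A minor, and a minor seventh chord on that degree is written v7.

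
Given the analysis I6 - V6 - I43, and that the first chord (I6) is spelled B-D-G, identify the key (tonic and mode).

G major

I6 is given as B-D-G — a major triad with root G.
If G is scale degree 1 and the mode makes that degree carry a major triad, the tonic is G and the mode is major.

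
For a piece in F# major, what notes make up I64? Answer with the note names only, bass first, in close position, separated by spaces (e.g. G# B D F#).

The numeral's case and figure indicate a major triad. In F# major its root, the tonic, is F#.
Stacking thirds from F# gives F#-A#-C#.
The figured bass 64 indicates second inversion, placing the fifth (C#) in the bass: C#-F#-A#.

C# F# A#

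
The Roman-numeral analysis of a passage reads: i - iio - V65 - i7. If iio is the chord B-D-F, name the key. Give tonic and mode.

iio is given as B-D-F — a diminished triad with root B.
If B is scale degree 2 and the mode makes that degree carry a diminished triad, the tonic is A and the mode is minor.

A minor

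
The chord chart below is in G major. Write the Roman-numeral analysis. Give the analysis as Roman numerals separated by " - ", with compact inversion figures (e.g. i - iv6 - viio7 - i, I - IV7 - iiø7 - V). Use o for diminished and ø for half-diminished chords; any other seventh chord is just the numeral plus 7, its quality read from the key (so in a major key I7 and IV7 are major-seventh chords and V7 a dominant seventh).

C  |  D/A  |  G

IV - V64 - I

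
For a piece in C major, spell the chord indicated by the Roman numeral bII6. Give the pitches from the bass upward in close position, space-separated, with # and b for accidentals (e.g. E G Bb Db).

F Ab Db

Scale degree 2 in C major is D; lowering it a half step gives Db. bII6 is the Neapolitan sixth — a major triad on the lowered second degree, here in its customary first inversion.
So the chord is Db-F-Ab.
With the 6 figure the chord is in first inversion; from the bass F upward in close position it reads F-Ab-Db.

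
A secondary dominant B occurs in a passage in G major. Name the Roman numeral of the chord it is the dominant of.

The chord is a major triad on B.
A dominant resolves down a perfect fifth: B → E. In G major, E is scale degree 6, i.e. vi.

vi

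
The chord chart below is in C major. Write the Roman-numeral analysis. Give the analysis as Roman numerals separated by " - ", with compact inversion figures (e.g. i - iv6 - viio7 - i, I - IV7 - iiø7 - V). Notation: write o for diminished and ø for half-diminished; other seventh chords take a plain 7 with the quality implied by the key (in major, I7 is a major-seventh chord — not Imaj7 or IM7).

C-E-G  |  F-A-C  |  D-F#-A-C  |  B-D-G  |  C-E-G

C-E-G: root C is the tonic; major triad there is I.
F-A-C: root F is the subdominant; major triad there is IV.
D-F#-A-C is the secondary dominant of V (dominant seventh chord on D): V7/V.
B-D-G: root G is the dominant; major triad there is V6.
C-E-G: root C is the tonic; major triad there is I.

I - IV - V7/V - V6 - I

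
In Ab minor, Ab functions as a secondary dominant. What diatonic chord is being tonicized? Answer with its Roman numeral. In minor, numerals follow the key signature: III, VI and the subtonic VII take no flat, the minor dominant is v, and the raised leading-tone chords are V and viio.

The chord is a major triad on Ab.
A dominant resolves down a perfect fifth: Ab → Db. In Ab minor, Db is scale degree 4, i.e. iv.

iv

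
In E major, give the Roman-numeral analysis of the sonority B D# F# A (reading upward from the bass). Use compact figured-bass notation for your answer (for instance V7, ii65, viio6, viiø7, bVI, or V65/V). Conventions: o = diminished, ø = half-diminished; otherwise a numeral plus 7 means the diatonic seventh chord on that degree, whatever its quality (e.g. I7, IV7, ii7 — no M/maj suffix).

V7

Stacked in thirds the chord is B-D#-F#-A: a dominant seventh chord on B.
B is scale degree 5 in E major, and a dominant seventh chord on that degree is written V7.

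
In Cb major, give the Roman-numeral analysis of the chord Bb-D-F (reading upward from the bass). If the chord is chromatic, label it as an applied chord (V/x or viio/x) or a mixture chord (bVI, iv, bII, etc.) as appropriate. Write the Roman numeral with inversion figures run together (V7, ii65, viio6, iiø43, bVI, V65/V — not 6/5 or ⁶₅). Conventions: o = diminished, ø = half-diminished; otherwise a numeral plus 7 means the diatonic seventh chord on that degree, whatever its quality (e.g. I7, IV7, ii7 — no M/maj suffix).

V/iii

Stacked in thirds the chord is Bb-D-F: a major triad on Bb.
Bb is not a diatonic chord root with this quality in Cb major, but it lies a perfect fifth above Eb (iii), so the chord functions as an applied dominant of iii.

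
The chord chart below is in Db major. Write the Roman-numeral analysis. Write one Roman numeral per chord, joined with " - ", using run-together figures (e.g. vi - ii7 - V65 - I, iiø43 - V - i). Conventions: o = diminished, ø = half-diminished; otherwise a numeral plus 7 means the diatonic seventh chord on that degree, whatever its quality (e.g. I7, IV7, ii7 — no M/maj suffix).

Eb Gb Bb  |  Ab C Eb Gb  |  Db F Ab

ii - V7 - I

Eb-Gb-Bb: root Eb is the supertonic; minor triad there is ii.
Ab-C-Eb-Gb has root Ab, degree 5 in Db major, so V7.
Db-F-Ab: major triad on Db = scale degree 1 → I.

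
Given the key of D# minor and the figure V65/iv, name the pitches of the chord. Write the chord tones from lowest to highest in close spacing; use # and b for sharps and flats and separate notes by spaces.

F## A# C# D#

V65/iv is a secondary dominant — the dominant seventh of iv. iv in D# minor is G#, so the applied chord's root is D#, a perfect fifth above.
Building a dominant seventh chord on D# gives D#-F##-A#-C#.
With the 65 figure the chord is in first inversion; from the bass F## upward in close position it reads F##-A#-C#-D#.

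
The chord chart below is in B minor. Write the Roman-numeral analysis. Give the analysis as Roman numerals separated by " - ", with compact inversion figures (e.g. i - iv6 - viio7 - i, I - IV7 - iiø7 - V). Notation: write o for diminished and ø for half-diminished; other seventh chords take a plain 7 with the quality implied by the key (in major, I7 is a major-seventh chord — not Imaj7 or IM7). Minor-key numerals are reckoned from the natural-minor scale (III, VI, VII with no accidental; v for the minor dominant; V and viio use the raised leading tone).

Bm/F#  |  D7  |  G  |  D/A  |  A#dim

Bm/F#: root B is the tonic; minor triad there is i64.
D7 is the secondary dominant of VI (dominant seventh chord on D): V7/VI.
G has root G, degree 6 in B minor, so VI.
D/A: major triad on D = scale degree 3 → III64.
A#dim: diminished triad on A# = scale degree 7 → viio.

i64 - V7/VI - VI - III64 - viio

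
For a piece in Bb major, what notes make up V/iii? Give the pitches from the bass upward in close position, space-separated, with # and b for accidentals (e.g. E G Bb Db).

A C# E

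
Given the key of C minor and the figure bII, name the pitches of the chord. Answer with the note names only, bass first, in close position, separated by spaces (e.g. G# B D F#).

Db F Ab

Scale degree 2 in C minor is D; lowering it a half step gives Db. bII is the Neapolitan chord — a major triad on the lowered second degree.
So the chord is Db-F-Ab, a major triad.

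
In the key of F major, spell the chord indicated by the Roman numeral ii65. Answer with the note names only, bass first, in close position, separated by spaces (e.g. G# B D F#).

Bb D F G

The numeral's case and figure indicate a minor seventh chord. In F major its root, the second degree, is G.
That chord is spelled G-Bb-D-F.
The figured bass 65 indicates first inversion, placing the third (Bb) in the bass: Bb-D-F-G.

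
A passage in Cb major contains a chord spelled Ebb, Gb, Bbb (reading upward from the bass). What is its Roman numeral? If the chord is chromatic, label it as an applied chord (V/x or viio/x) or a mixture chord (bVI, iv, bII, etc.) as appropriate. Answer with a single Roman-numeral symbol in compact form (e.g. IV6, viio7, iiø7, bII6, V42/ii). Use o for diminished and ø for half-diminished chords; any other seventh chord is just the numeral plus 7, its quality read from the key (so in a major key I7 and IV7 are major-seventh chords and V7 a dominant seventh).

bIII

Stacked in thirds the chord is Ebb-Gb-Bbb: a major triad on Ebb.
Ebb is the lowered third degree of Cb major (diatonic 3 would be Eb). This is a major triad on the lowered third degree, borrowed from the parallel minor.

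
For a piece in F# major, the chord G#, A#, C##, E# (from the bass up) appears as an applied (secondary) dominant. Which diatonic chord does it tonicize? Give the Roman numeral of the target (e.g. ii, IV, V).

The chord is a dominant seventh chord on A#.
A dominant resolves down a perfect fifth: A# → D#. In F# major, D# is scale degree 6, i.e. vi.

vi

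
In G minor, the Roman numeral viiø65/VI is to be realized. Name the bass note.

The applied chord viiø65/VI is rooted on D: D-F-Ab-C.
The figure 65 means first inversion — the third is in the bass.

F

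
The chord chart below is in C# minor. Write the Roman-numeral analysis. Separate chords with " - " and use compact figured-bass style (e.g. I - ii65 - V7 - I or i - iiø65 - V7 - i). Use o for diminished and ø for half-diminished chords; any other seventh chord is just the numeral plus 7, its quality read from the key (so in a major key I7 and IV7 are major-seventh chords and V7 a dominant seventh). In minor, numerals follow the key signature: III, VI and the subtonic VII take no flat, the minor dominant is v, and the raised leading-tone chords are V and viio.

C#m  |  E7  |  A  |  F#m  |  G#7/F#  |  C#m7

i - V7/VI - VI - iv - V42 - i7

C#m: minor triad on C# = scale degree 1 → i.
E7: a dominant seventh chord on E, the applied dominant of VI → V7/VI.
A: root A is the submediant; major triad there is VI.
F#m: minor triad on F# = scale degree 4 → iv.
G#7/F#: dominant seventh chord on G# = scale degree 5 → V42.
C#m7 has root C#, degree 1 in C# minor, so i7.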